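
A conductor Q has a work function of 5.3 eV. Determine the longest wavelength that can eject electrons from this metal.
233.93 nm

The threshold wavelength is when the photon energy equals the work function:
hc/λ₀ = φ

Solving for λ₀:
λ₀ = hc/φ = (6.626×10⁻³⁴ J·s)(3×10⁸ m/s) / (5.3 eV × 1.602×10⁻¹⁹ J/eV)
λ₀ = 233.93 nm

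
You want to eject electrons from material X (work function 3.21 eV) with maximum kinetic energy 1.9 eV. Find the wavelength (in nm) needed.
242.63 nm

From Einstein's equation: KE_max = hc/λ - φ

Rearranging for λ:
hc/λ = KE_max + φ
λ = hc/(KE_max + φ)

Required photon energy:
E_photon = KE_max + φ = 1.9 + 3.21 = 5.11 eV

Required wavelength:
λ = hc/E_photon = (6.626×10⁻³⁴)(3×10⁸) / (5.11 × 1.602×10⁻¹⁹)
λ = 242.63 nm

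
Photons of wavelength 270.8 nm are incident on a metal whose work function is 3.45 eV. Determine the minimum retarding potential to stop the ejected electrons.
1.1284 V

The stopping potential V_s satisfies: eV_s = KE_max

First, find KE_max using Einstein's equation:
E_photon = hc/λ = 4.5784 eV
KE_max = E_photon - φ = 4.5784 - 3.45 = 1.1284 eV

Since eV_s = KE_max:
V_s = KE_max/e = 1.1284 V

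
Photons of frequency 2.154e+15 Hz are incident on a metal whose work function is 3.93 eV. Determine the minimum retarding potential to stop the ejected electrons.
4.9782 V

The stopping potential V_s satisfies: eV_s = KE_max

First, find KE_max using Einstein's equation:
E_photon = hf = (6.626×10⁻³⁴ J·s)(2.154e+15 Hz) = 8.9082 eV
KE_max = E_photon - φ = 8.9082 - 3.93 = 4.9782 eV

Since eV_s = KE_max:
V_s = KE_max/e = 4.9782 V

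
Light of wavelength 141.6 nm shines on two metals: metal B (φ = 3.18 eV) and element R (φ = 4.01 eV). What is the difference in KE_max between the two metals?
0.8300 eV

Using KE_max = hc/λ - φ for each metal:

Photon energy: E = hc/λ = 8.7559 eV

For metal B (φ₁ = 3.18 eV):
KE₁ = E - φ₁ = 8.7559 - 3.18 = 5.5759 eV

For element R (φ₂ = 4.01 eV):
KE₂ = E - φ₂ = 8.7559 - 4.01 = 4.7459 eV

Difference:
ΔKE = KE₁ - KE₂ = 5.5759 - 4.7459 = 0.8300 eV

Note: The difference equals the difference in work functions: 4.01 - 3.18 = 0.83 eV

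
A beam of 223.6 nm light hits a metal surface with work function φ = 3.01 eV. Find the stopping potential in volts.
2.5349 V

The stopping potential V_s satisfies: eV_s = KE_max

First, find KE_max using Einstein's equation:
E_photon = hc/λ = 5.5449 eV
KE_max = E_photon - φ = 5.5449 - 3.01 = 2.5349 eV

Since eV_s = KE_max:
V_s = KE_max/e = 2.5349 V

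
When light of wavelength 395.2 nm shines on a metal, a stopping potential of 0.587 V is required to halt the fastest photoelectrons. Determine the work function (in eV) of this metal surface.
2.55 eV

The stopping potential gives the maximum kinetic energy: KE_max = eV_s = 0.587 eV

From Einstein's photoelectric equation: KE_max = hc/λ - φ
Rearranging: φ = hc/λ - KE_max

Calculate photon energy:
E_photon = hc/λ = (6.626×10⁻³⁴ J·s)(3×10⁸ m/s) / (395.2×10⁻⁹ m) = 3.1373 eV

Therefore:
φ = 3.1373 - 0.587 = 2.55 eV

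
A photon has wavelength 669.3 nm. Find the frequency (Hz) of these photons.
4.4792e+14 Hz

Using the wave equation: c = fλ

Solving for frequency:
f = c/λ = (3×10⁸ m/s) / (669.3×10⁻⁹ m)
f = 4.4792e+14 Hz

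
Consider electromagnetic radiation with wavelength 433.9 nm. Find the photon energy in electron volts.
2.8574 eV

Using E = hf = hc/λ:

E = hc/λ = (6.626×10⁻³⁴ J·s)(3×10⁸ m/s) / (433.9×10⁻⁹ m)
E = 2.8574 eV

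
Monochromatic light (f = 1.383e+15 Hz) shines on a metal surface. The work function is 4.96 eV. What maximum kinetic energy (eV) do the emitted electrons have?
0.7596 eV

Using Einstein's photoelectric equation: KE_max = hf - φ

First, calculate the photon energy:
E_photon = hf = (6.626×10⁻³⁴ J·s)(1.383e+15 Hz)
E_photon = 5.7196 eV

Then, the maximum kinetic energy:
KE_max = E_photon - φ = 5.7196 eV - 4.96 eV = 0.7596 eV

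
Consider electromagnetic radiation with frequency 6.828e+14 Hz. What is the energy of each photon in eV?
2.8238 eV

Using E = hf:

E = hf = (6.626×10⁻³⁴ J·s)(6.828e+14 Hz)
E = 2.8238 eV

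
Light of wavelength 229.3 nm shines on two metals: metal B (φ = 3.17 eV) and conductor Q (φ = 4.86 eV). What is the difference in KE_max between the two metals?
1.6900 eV

Using KE_max = hc/λ - φ for each metal:

Photon energy: E = hc/λ = 5.4071 eV

For metal B (φ₁ = 3.17 eV):
KE₁ = E - φ₁ = 5.4071 - 3.17 = 2.2371 eV

For conductor Q (φ₂ = 4.86 eV):
KE₂ = E - φ₂ = 5.4071 - 4.86 = 0.5471 eV

Difference:
ΔKE = KE₁ - KE₂ = 2.2371 - 0.5471 = 1.6900 eV

Note: The difference equals the difference in work functions: 4.86 - 3.17 = 1.69 eV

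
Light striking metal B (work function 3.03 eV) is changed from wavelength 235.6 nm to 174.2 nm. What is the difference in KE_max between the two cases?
1.8549 eV

Using Einstein's equation: KE_max = hc/λ - φ

For λ₁ = 235.6 nm:
KE₁ = hc/λ₁ - φ = 5.2625 - 3.03 = 2.2325 eV

For λ₂ = 174.2 nm:
KE₂ = hc/λ₂ - φ = 7.1173 - 3.03 = 4.0873 eV

Change in KE:
ΔKE = KE₂ - KE₁ = 4.0873 - 2.2325 = 1.8549 eV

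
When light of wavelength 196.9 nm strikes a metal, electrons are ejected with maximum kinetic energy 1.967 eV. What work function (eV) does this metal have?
4.33 eV

From Einstein's photoelectric equation: KE_max = hf - φ = hc/λ - φ

Rearranging for φ:
φ = hc/λ - KE_max

Calculate photon energy:
E_photon = hc/λ = 6.2968 eV

Therefore:
φ = 6.2968 - 1.967 = 4.33 eV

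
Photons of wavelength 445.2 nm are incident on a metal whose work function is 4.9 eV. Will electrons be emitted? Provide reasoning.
No

For photoemission, the photon energy must exceed the work function.

Photon energy: E = hc/λ = 2.7849 eV
Work function: φ = 4.9 eV

Since E_photon (2.7849 eV) < φ (4.9 eV), photoemission will NOT occur.
The threshold wavelength is λ₀ = hc/φ = 253.0 nm.
Since 445.2 nm > 253.0 nm, the photons lack sufficient energy.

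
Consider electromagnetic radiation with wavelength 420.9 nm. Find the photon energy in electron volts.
2.9457 eV

Using E = hf = hc/λ:

E = hc/λ = (6.626×10⁻³⁴ J·s)(3×10⁸ m/s) / (420.9×10⁻⁹ m)
E = 2.9457 eV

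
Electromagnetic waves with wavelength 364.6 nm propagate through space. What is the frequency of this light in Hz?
8.2225e+14 Hz

Using the wave equation: c = fλ

Solving for frequency:
f = c/λ = (3×10⁸ m/s) / (364.6×10⁻⁹ m)
f = 8.2225e+14 Hz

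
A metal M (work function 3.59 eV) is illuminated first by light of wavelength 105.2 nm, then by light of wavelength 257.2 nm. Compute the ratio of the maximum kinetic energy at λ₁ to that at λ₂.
6.6602

Using Einstein's equation: KE_max = hc/λ - φ

For λ₁ = 105.2 nm:
E₁ = hc/λ₁ = 11.7856 eV
KE₁ = E₁ - φ = 11.7856 - 3.59 = 8.1956 eV

For λ₂ = 257.2 nm:
E₂ = hc/λ₂ = 4.8205 eV
KE₂ = E₂ - φ = 4.8205 - 3.59 = 1.2305 eV

Ratio: KE₁/KE₂ = 8.1956/1.2305 = 6.6602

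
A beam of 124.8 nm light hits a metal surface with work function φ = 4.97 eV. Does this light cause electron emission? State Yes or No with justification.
Yes

For photoemission, the photon energy must exceed the work function.

Photon energy: E = hc/λ = 9.9346 eV
Work function: φ = 4.97 eV

Since E_photon (9.9346 eV) > φ (4.97 eV), photoemission WILL occur.
The threshold wavelength is λ₀ = hc/φ = 249.5 nm.
Since 124.8 nm < 249.5 nm, the light has sufficient energy.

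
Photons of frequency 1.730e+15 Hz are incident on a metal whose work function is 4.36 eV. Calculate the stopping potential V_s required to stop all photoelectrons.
2.7947 V

The stopping potential V_s satisfies: eV_s = KE_max

First, find KE_max using Einstein's equation:
E_photon = hf = (6.626×10⁻³⁴ J·s)(1.730e+15 Hz) = 7.1547 eV
KE_max = E_photon - φ = 7.1547 - 4.36 = 2.7947 eV

Since eV_s = KE_max:
V_s = KE_max/e = 2.7947 V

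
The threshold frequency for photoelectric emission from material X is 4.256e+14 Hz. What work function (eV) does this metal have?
1.76 eV

At the threshold frequency, photon energy equals work function:
φ = hf₀

Calculating:
φ = (6.626×10⁻³⁴ J·s)(4.256e+14 Hz)
φ = 1.76 eV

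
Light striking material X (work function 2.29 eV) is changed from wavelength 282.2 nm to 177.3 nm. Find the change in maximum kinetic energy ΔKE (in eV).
2.5994 eV

Using Einstein's equation: KE_max = hc/λ - φ

For λ₁ = 282.2 nm:
KE₁ = hc/λ₁ - φ = 4.3935 - 2.29 = 2.1035 eV

For λ₂ = 177.3 nm:
KE₂ = hc/λ₂ - φ = 6.9929 - 2.29 = 4.7029 eV

Change in KE:
ΔKE = KE₂ - KE₁ = 4.7029 - 2.1035 = 2.5994 eV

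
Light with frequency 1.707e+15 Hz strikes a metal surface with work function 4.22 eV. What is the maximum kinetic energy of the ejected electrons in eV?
2.8396 eV

Using Einstein's photoelectric equation: KE_max = hf - φ

First, calculate the photon energy:
E_photon = hf = (6.626×10⁻³⁴ J·s)(1.707e+15 Hz)
E_photon = 7.0596 eV

Then, the maximum kinetic energy:
KE_max = E_photon - φ = 7.0596 eV - 4.22 eV = 2.8396 eV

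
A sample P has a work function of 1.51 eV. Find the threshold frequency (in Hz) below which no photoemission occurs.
3.6512e+14 Hz

The threshold frequency is when the photon energy equals the work function:
hf₀ = φ

Solving for f₀:
f₀ = φ/h = (1.51 eV × 1.602×10⁻¹⁹ J/eV) / (6.626×10⁻³⁴ J·s)
f₀ = 3.6512e+14 Hz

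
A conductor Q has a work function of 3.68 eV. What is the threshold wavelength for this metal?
336.91 nm

The threshold wavelength is when the photon energy equals the work function:
hc/λ₀ = φ

Solving for λ₀:
λ₀ = hc/φ = (6.626×10⁻³⁴ J·s)(3×10⁸ m/s) / (3.68 eV × 1.602×10⁻¹⁹ J/eV)
λ₀ = 336.91 nm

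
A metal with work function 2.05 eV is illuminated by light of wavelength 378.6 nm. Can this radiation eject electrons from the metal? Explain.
Yes

For photoemission, the photon energy must exceed the work function.

Photon energy: E = hc/λ = 3.2748 eV
Work function: φ = 2.05 eV

Since E_photon (3.2748 eV) > φ (2.05 eV), photoemission WILL occur.
The threshold wavelength is λ₀ = hc/φ = 604.8 nm.
Since 378.6 nm < 604.8 nm, the light has sufficient energy.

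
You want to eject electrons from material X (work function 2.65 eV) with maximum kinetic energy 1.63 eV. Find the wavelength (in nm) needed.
289.68 nm

From Einstein's equation: KE_max = hc/λ - φ

Rearranging for λ:
hc/λ = KE_max + φ
λ = hc/(KE_max + φ)

Required photon energy:
E_photon = KE_max + φ = 1.63 + 2.65 = 4.28 eV

Required wavelength:
λ = hc/E_photon = (6.626×10⁻³⁴)(3×10⁸) / (4.28 × 1.602×10⁻¹⁹)
λ = 289.68 nm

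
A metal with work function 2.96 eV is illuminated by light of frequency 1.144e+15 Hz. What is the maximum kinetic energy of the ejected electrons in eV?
1.7712 eV

Using Einstein's photoelectric equation: KE_max = hf - φ

First, calculate the photon energy:
E_photon = hf = (6.626×10⁻³⁴ J·s)(1.144e+15 Hz)
E_photon = 4.7312 eV

Then, the maximum kinetic energy:
KE_max = E_photon - φ = 4.7312 eV - 2.96 eV = 1.7712 eV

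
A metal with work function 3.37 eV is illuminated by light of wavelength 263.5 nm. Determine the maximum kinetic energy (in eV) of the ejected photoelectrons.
1.3353 eV

Using Einstein's photoelectric equation: KE_max = hf - φ = hc/λ - φ

First, calculate the photon energy:
E_photon = hc/λ = (6.626×10⁻³⁴ J·s)(3×10⁸ m/s) / (263.5×10⁻⁹ m)
E_photon = 4.7053 eV

Then, the maximum kinetic energy:
KE_max = E_photon - φ = 4.7053 eV - 3.37 eV = 1.3353 eV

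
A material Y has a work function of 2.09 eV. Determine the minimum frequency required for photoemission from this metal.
5.0536e+14 Hz

The threshold frequency is when the photon energy equals the work function:
hf₀ = φ

Solving for f₀:
f₀ = φ/h = (2.09 eV × 1.602×10⁻¹⁹ J/eV) / (6.626×10⁻³⁴ J·s)
f₀ = 5.0536e+14 Hz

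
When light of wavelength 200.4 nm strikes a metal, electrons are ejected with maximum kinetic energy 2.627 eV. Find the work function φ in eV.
3.56 eV

From Einstein's photoelectric equation: KE_max = hf - φ = hc/λ - φ

Rearranging for φ:
φ = hc/λ - KE_max

Calculate photon energy:
E_photon = hc/λ = 6.1868 eV

Therefore:
φ = 6.1868 - 2.627 = 3.56 eV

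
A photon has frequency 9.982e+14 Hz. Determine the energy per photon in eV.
4.1282 eV

Using E = hf:

E = hf = (6.626×10⁻³⁴ J·s)(9.982e+14 Hz)
E = 4.1282 eV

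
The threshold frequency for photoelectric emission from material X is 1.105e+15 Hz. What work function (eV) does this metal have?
4.57 eV

At the threshold frequency, photon energy equals work function:
φ = hf₀

Calculating:
φ = (6.626×10⁻³⁴ J·s)(1.105e+15 Hz)
φ = 4.57 eV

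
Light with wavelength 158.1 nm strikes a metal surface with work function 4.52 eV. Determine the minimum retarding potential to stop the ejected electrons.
3.3221 V

The stopping potential V_s satisfies: eV_s = KE_max

First, find KE_max using Einstein's equation:
E_photon = hc/λ = 7.8421 eV
KE_max = E_photon - φ = 7.8421 - 4.52 = 3.3221 eV

Since eV_s = KE_max:
V_s = KE_max/e = 3.3221 V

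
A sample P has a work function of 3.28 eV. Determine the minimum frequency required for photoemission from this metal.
7.9310e+14 Hz

The threshold frequency is when the photon energy equals the work function:
hf₀ = φ

Solving for f₀:
f₀ = φ/h = (3.28 eV × 1.602×10⁻¹⁹ J/eV) / (6.626×10⁻³⁴ J·s)
f₀ = 7.9310e+14 Hz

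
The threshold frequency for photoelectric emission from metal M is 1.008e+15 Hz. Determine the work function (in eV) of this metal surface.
4.17 eV

At the threshold frequency, photon energy equals work function:
φ = hf₀

Calculating:
φ = (6.626×10⁻³⁴ J·s)(1.008e+15 Hz)
φ = 4.17 eV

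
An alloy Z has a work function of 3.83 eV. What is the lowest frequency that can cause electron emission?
9.2609e+14 Hz

The threshold frequency is when the photon energy equals the work function:
hf₀ = φ

Solving for f₀:
f₀ = φ/h = (3.83 eV × 1.602×10⁻¹⁹ J/eV) / (6.626×10⁻³⁴ J·s)
f₀ = 9.2609e+14 Hz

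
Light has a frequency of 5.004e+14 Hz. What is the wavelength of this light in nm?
599.11 nm

Using the wave equation: c = fλ

Solving for wavelength:
λ = c/f = (3×10⁸ m/s) / (5.004e+14 Hz)
λ = 599.11 nm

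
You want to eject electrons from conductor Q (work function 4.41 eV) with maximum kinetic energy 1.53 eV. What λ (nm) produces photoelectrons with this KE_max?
208.73 nm

From Einstein's equation: KE_max = hc/λ - φ

Rearranging for λ:
hc/λ = KE_max + φ
λ = hc/(KE_max + φ)

Required photon energy:
E_photon = KE_max + φ = 1.53 + 4.41 = 5.94 eV

Required wavelength:
λ = hc/E_photon = (6.626×10⁻³⁴)(3×10⁸) / (5.94 × 1.602×10⁻¹⁹)
λ = 208.73 nm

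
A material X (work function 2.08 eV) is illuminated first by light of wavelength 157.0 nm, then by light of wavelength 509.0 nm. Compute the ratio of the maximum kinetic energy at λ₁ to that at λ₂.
16.3475

Using Einstein's equation: KE_max = hc/λ - φ

For λ₁ = 157.0 nm:
E₁ = hc/λ₁ = 7.8971 eV
KE₁ = E₁ - φ = 7.8971 - 2.08 = 5.8171 eV

For λ₂ = 509.0 nm:
E₂ = hc/λ₂ = 2.4358 eV
KE₂ = E₂ - φ = 2.4358 - 2.08 = 0.3558 eV

Ratio: KE₁/KE₂ = 5.8171/0.3558 = 16.3475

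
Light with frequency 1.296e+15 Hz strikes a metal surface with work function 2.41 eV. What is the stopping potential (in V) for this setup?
2.9498 V

The stopping potential V_s satisfies: eV_s = KE_max

First, find KE_max using Einstein's equation:
E_photon = hf = (6.626×10⁻³⁴ J·s)(1.296e+15 Hz) = 5.3598 eV
KE_max = E_photon - φ = 5.3598 - 2.41 = 2.9498 eV

Since eV_s = KE_max:
V_s = KE_max/e = 2.9498 V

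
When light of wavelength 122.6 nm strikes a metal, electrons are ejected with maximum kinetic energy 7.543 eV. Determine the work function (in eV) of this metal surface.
2.57 eV

From Einstein's photoelectric equation: KE_max = hf - φ = hc/λ - φ

Rearranging for φ:
φ = hc/λ - KE_max

Calculate photon energy:
E_photon = hc/λ = 10.1129 eV

Therefore:
φ = 10.1129 - 7.543 = 2.57 eV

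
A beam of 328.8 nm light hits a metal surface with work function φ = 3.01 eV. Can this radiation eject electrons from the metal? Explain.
Yes

For photoemission, the photon energy must exceed the work function.

Photon energy: E = hc/λ = 3.7708 eV
Work function: φ = 3.01 eV

Since E_photon (3.7708 eV) > φ (3.01 eV), photoemission WILL occur.
The threshold wavelength is λ₀ = hc/φ = 411.9 nm.
Since 328.8 nm < 411.9 nm, the light has sufficient energy.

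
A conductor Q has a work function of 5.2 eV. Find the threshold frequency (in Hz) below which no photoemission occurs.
1.2574e+15 Hz

The threshold frequency is when the photon energy equals the work function:
hf₀ = φ

Solving for f₀:
f₀ = φ/h = (5.2 eV × 1.602×10⁻¹⁹ J/eV) / (6.626×10⁻³⁴ J·s)
f₀ = 1.2574e+15 Hz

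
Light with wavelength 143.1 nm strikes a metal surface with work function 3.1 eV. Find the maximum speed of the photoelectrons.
1.3990e+06 m/s

First, find the maximum kinetic energy:
E_photon = hc/λ = 8.6642 eV
KE_max = E_photon - φ = 8.6642 - 3.1 = 5.5642 eV

Convert to Joules: KE_max = 5.5642 × 1.602×10⁻¹⁹ J = 8.9148e-19 J

Then use KE = ½mv² to find velocity:
v = √(2·KE/m) = √(2 × 8.9148e-19 J / 9.109e-31 kg)
v = 1.3990e+06 m/s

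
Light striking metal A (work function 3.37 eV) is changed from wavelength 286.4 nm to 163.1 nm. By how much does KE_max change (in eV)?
3.2727 eV

Using Einstein's equation: KE_max = hc/λ - φ

For λ₁ = 286.4 nm:
KE₁ = hc/λ₁ - φ = 4.3291 - 3.37 = 0.9591 eV

For λ₂ = 163.1 nm:
KE₂ = hc/λ₂ - φ = 7.6017 - 3.37 = 4.2317 eV

Change in KE:
ΔKE = KE₂ - KE₁ = 4.2317 - 0.9591 = 3.2727 eV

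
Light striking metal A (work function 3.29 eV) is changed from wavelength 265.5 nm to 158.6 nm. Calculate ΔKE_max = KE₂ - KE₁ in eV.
3.1476 eV

Using Einstein's equation: KE_max = hc/λ - φ

For λ₁ = 265.5 nm:
KE₁ = hc/λ₁ - φ = 4.6698 - 3.29 = 1.3798 eV

For λ₂ = 158.6 nm:
KE₂ = hc/λ₂ - φ = 7.8174 - 3.29 = 4.5274 eV

Change in KE:
ΔKE = KE₂ - KE₁ = 4.5274 - 1.3798 = 3.1476 eV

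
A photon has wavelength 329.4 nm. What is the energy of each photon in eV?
3.7639 eV

Using E = hf = hc/λ:

E = hc/λ = (6.626×10⁻³⁴ J·s)(3×10⁸ m/s) / (329.4×10⁻⁹ m)
E = 3.7639 eV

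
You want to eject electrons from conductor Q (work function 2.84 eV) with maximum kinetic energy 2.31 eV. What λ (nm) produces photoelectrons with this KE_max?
240.75 nm

From Einstein's equation: KE_max = hc/λ - φ

Rearranging for λ:
hc/λ = KE_max + φ
λ = hc/(KE_max + φ)

Required photon energy:
E_photon = KE_max + φ = 2.31 + 2.84 = 5.15 eV

Required wavelength:
λ = hc/E_photon = (6.626×10⁻³⁴)(3×10⁸) / (5.15 × 1.602×10⁻¹⁹)
λ = 240.75 nm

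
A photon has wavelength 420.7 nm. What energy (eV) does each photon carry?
2.9471 eV

Using E = hf = hc/λ:

E = hc/λ = (6.626×10⁻³⁴ J·s)(3×10⁸ m/s) / (420.7×10⁻⁹ m)
E = 2.9471 eV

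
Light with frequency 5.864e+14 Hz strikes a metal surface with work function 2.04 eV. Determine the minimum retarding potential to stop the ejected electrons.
0.3852 V

The stopping potential V_s satisfies: eV_s = KE_max

First, find KE_max using Einstein's equation:
E_photon = hf = (6.626×10⁻³⁴ J·s)(5.864e+14 Hz) = 2.4252 eV
KE_max = E_photon - φ = 2.4252 - 2.04 = 0.3852 eV

Since eV_s = KE_max:
V_s = KE_max/e = 0.3852 V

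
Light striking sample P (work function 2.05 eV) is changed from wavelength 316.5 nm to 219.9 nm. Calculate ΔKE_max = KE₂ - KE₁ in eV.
1.7209 eV

Using Einstein's equation: KE_max = hc/λ - φ

For λ₁ = 316.5 nm:
KE₁ = hc/λ₁ - φ = 3.9174 - 2.05 = 1.8674 eV

For λ₂ = 219.9 nm:
KE₂ = hc/λ₂ - φ = 5.6382 - 2.05 = 3.5882 eV

Change in KE:
ΔKE = KE₂ - KE₁ = 3.5882 - 1.8674 = 1.7209 eV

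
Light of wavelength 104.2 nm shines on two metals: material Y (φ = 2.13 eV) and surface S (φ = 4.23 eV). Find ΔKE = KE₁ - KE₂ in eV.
2.1000 eV

Using KE_max = hc/λ - φ for each metal:

Photon energy: E = hc/λ = 11.8987 eV

For material Y (φ₁ = 2.13 eV):
KE₁ = E - φ₁ = 11.8987 - 2.13 = 9.7687 eV

For surface S (φ₂ = 4.23 eV):
KE₂ = E - φ₂ = 11.8987 - 4.23 = 7.6687 eV

Difference:
ΔKE = KE₁ - KE₂ = 9.7687 - 7.6687 = 2.1000 eV

Note: The difference equals the difference in work functions: 4.23 - 2.13 = 2.10 eV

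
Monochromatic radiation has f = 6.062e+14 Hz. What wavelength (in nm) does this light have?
494.54 nm

Using the wave equation: c = fλ

Solving for wavelength:
λ = c/f = (3×10⁸ m/s) / (6.062e+14 Hz)
λ = 494.54 nm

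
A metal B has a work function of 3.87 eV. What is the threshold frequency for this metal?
9.3576e+14 Hz

The threshold frequency is when the photon energy equals the work function:
hf₀ = φ

Solving for f₀:
f₀ = φ/h = (3.87 eV × 1.602×10⁻¹⁹ J/eV) / (6.626×10⁻³⁴ J·s)
f₀ = 9.3576e+14 Hz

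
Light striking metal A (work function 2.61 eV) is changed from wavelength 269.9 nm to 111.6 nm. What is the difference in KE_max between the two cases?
6.5160 eV

Using Einstein's equation: KE_max = hc/λ - φ

For λ₁ = 269.9 nm:
KE₁ = hc/λ₁ - φ = 4.5937 - 2.61 = 1.9837 eV

For λ₂ = 111.6 nm:
KE₂ = hc/λ₂ - φ = 11.1097 - 2.61 = 8.4997 eV

Change in KE:
ΔKE = KE₂ - KE₁ = 8.4997 - 1.9837 = 6.5160 eV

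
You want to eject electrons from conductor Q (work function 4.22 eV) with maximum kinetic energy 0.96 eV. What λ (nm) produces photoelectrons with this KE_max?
239.35 nm

From Einstein's equation: KE_max = hc/λ - φ

Rearranging for λ:
hc/λ = KE_max + φ
λ = hc/(KE_max + φ)

Required photon energy:
E_photon = KE_max + φ = 0.96 + 4.22 = 5.18 eV

Required wavelength:
λ = hc/E_photon = (6.626×10⁻³⁴)(3×10⁸) / (5.18 × 1.602×10⁻¹⁹)
λ = 239.35 nm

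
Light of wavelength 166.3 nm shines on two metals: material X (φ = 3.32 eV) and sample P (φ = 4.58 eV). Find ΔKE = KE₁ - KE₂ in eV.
1.2600 eV

Using KE_max = hc/λ - φ for each metal:

Photon energy: E = hc/λ = 7.4555 eV

For material X (φ₁ = 3.32 eV):
KE₁ = E - φ₁ = 7.4555 - 3.32 = 4.1355 eV

For sample P (φ₂ = 4.58 eV):
KE₂ = E - φ₂ = 7.4555 - 4.58 = 2.8755 eV

Difference:
ΔKE = KE₁ - KE₂ = 4.1355 - 2.8755 = 1.2600 eV

Note: The difference equals the difference in work functions: 4.58 - 3.32 = 1.26 eV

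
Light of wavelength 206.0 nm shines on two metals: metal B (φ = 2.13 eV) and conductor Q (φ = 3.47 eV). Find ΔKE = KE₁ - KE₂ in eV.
1.3400 eV

Using KE_max = hc/λ - φ for each metal:

Photon energy: E = hc/λ = 6.0187 eV

For metal B (φ₁ = 2.13 eV):
KE₁ = E - φ₁ = 6.0187 - 2.13 = 3.8887 eV

For conductor Q (φ₂ = 3.47 eV):
KE₂ = E - φ₂ = 6.0187 - 3.47 = 2.5487 eV

Difference:
ΔKE = KE₁ - KE₂ = 3.8887 - 2.5487 = 1.3400 eV

Note: The difference equals the difference in work functions: 3.47 - 2.13 = 1.34 eV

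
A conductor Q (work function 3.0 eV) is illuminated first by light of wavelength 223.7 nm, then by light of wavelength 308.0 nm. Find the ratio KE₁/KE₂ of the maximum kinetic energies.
2.4793

Using Einstein's equation: KE_max = hc/λ - φ

For λ₁ = 223.7 nm:
E₁ = hc/λ₁ = 5.5424 eV
KE₁ = E₁ - φ = 5.5424 - 3.0 = 2.5424 eV

For λ₂ = 308.0 nm:
E₂ = hc/λ₂ = 4.0255 eV
KE₂ = E₂ - φ = 4.0255 - 3.0 = 1.0255 eV

Ratio: KE₁/KE₂ = 2.5424/1.0255 = 2.4793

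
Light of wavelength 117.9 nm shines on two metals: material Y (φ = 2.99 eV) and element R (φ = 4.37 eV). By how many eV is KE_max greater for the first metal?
1.3800 eV

Using KE_max = hc/λ - φ for each metal:

Photon energy: E = hc/λ = 10.5160 eV

For material Y (φ₁ = 2.99 eV):
KE₁ = E - φ₁ = 10.5160 - 2.99 = 7.5260 eV

For element R (φ₂ = 4.37 eV):
KE₂ = E - φ₂ = 10.5160 - 4.37 = 6.1460 eV

Difference:
ΔKE = KE₁ - KE₂ = 7.5260 - 6.1460 = 1.3800 eV

Note: The difference equals the difference in work functions: 4.37 - 2.99 = 1.38 eV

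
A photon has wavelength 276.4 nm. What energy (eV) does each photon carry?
4.4857 eV

Using E = hf = hc/λ:

E = hc/λ = (6.626×10⁻³⁴ J·s)(3×10⁸ m/s) / (276.4×10⁻⁹ m)
E = 4.4857 eV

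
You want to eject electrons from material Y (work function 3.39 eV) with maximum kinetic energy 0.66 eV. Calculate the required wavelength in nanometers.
306.13 nm

From Einstein's equation: KE_max = hc/λ - φ

Rearranging for λ:
hc/λ = KE_max + φ
λ = hc/(KE_max + φ)

Required photon energy:
E_photon = KE_max + φ = 0.66 + 3.39 = 4.05 eV

Required wavelength:
λ = hc/E_photon = (6.626×10⁻³⁴)(3×10⁸) / (4.05 × 1.602×10⁻¹⁹)
λ = 306.13 nm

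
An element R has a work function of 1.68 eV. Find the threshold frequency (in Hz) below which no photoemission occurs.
4.0622e+14 Hz

The threshold frequency is when the photon energy equals the work function:
hf₀ = φ

Solving for f₀:
f₀ = φ/h = (1.68 eV × 1.602×10⁻¹⁹ J/eV) / (6.626×10⁻³⁴ J·s)
f₀ = 4.0622e+14 Hz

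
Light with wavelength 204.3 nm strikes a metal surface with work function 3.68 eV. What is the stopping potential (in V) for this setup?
2.3887 V

The stopping potential V_s satisfies: eV_s = KE_max

First, find KE_max using Einstein's equation:
E_photon = hc/λ = 6.0687 eV
KE_max = E_photon - φ = 6.0687 - 3.68 = 2.3887 eV

Since eV_s = KE_max:
V_s = KE_max/e = 2.3887 V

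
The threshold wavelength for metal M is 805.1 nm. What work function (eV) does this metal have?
1.54 eV

At the threshold wavelength, photon energy equals work function:
φ = hc/λ₀

Calculating:
φ = (6.626×10⁻³⁴ J·s)(3×10⁸ m/s) / (805.1×10⁻⁹ m)
φ = 1.54 eV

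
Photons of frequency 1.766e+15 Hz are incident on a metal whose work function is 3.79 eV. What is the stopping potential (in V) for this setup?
3.5136 V

The stopping potential V_s satisfies: eV_s = KE_max

First, find KE_max using Einstein's equation:
E_photon = hf = (6.626×10⁻³⁴ J·s)(1.766e+15 Hz) = 7.3036 eV
KE_max = E_photon - φ = 7.3036 - 3.79 = 3.5136 eV

Since eV_s = KE_max:
V_s = KE_max/e = 3.5136 V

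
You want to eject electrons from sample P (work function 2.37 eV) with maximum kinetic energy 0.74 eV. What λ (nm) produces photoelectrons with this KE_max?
398.66 nm

From Einstein's equation: KE_max = hc/λ - φ

Rearranging for λ:
hc/λ = KE_max + φ
λ = hc/(KE_max + φ)

Required photon energy:
E_photon = KE_max + φ = 0.74 + 2.37 = 3.11 eV

Required wavelength:
λ = hc/E_photon = (6.626×10⁻³⁴)(3×10⁸) / (3.11 × 1.602×10⁻¹⁹)
λ = 398.66 nm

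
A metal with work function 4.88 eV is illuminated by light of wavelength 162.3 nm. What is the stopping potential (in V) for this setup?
2.7592 V

The stopping potential V_s satisfies: eV_s = KE_max

First, find KE_max using Einstein's equation:
E_photon = hc/λ = 7.6392 eV
KE_max = E_photon - φ = 7.6392 - 4.88 = 2.7592 eV

Since eV_s = KE_max:
V_s = KE_max/e = 2.7592 V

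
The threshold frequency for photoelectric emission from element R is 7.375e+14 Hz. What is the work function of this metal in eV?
3.05 eV

At the threshold frequency, photon energy equals work function:
φ = hf₀

Calculating:
φ = (6.626×10⁻³⁴ J·s)(7.375e+14 Hz)
φ = 3.05 eV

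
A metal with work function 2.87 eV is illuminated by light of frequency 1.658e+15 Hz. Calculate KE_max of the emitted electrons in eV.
3.9869 eV

Using Einstein's photoelectric equation: KE_max = hf - φ

First, calculate the photon energy:
E_photon = hf = (6.626×10⁻³⁴ J·s)(1.658e+15 Hz)
E_photon = 6.8569 eV

Then, the maximum kinetic energy:
KE_max = E_photon - φ = 6.8569 eV - 2.87 eV = 3.9869 eV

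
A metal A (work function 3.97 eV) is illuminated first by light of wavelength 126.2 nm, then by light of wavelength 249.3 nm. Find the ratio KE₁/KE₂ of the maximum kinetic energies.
5.8352

Using Einstein's equation: KE_max = hc/λ - φ

For λ₁ = 126.2 nm:
E₁ = hc/λ₁ = 9.8244 eV
KE₁ = E₁ - φ = 9.8244 - 3.97 = 5.8544 eV

For λ₂ = 249.3 nm:
E₂ = hc/λ₂ = 4.9733 eV
KE₂ = E₂ - φ = 4.9733 - 3.97 = 1.0033 eV

Ratio: KE₁/KE₂ = 5.8544/1.0033 = 5.8352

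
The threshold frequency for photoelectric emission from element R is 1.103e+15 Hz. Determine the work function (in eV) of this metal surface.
4.56 eV

At the threshold frequency, photon energy equals work function:
φ = hf₀

Calculating:
φ = (6.626×10⁻³⁴ J·s)(1.103e+15 Hz)
φ = 4.56 eV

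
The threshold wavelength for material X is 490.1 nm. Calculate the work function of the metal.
2.53 eV

At the threshold wavelength, photon energy equals work function:
φ = hc/λ₀

Calculating:
φ = (6.626×10⁻³⁴ J·s)(3×10⁸ m/s) / (490.1×10⁻⁹ m)
φ = 2.53 eV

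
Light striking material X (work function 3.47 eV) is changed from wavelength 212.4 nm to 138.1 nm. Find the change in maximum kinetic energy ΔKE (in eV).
3.1406 eV

Using Einstein's equation: KE_max = hc/λ - φ

For λ₁ = 212.4 nm:
KE₁ = hc/λ₁ - φ = 5.8373 - 3.47 = 2.3673 eV

For λ₂ = 138.1 nm:
KE₂ = hc/λ₂ - φ = 8.9779 - 3.47 = 5.5079 eV

Change in KE:
ΔKE = KE₂ - KE₁ = 5.5079 - 2.3673 = 3.1406 eV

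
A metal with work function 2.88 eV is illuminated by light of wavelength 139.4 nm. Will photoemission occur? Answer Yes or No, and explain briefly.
Yes

For photoemission, the photon energy must exceed the work function.

Photon energy: E = hc/λ = 8.8941 eV
Work function: φ = 2.88 eV

Since E_photon (8.8941 eV) > φ (2.88 eV), photoemission WILL occur.
The threshold wavelength is λ₀ = hc/φ = 430.5 nm.
Since 139.4 nm < 430.5 nm, the light has sufficient energy.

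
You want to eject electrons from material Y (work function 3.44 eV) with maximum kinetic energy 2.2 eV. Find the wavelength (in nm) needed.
219.83 nm

From Einstein's equation: KE_max = hc/λ - φ

Rearranging for λ:
hc/λ = KE_max + φ
λ = hc/(KE_max + φ)

Required photon energy:
E_photon = KE_max + φ = 2.2 + 3.44 = 5.64 eV

Required wavelength:
λ = hc/E_photon = (6.626×10⁻³⁴)(3×10⁸) / (5.64 × 1.602×10⁻¹⁹)
λ = 219.83 nm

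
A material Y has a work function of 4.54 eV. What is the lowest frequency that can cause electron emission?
1.0978e+15 Hz

The threshold frequency is when the photon energy equals the work function:
hf₀ = φ

Solving for f₀:
f₀ = φ/h = (4.54 eV × 1.602×10⁻¹⁹ J/eV) / (6.626×10⁻³⁴ J·s)
f₀ = 1.0978e+15 Hz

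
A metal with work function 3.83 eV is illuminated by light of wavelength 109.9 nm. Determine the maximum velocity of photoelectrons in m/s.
1.6190e+06 m/s

First, find the maximum kinetic energy:
E_photon = hc/λ = 11.2815 eV
KE_max = E_photon - φ = 11.2815 - 3.83 = 7.4515 eV

Convert to Joules: KE_max = 7.4515 × 1.602×10⁻¹⁹ J = 1.1939e-18 J

Then use KE = ½mv² to find velocity:
v = √(2·KE/m) = √(2 × 1.1939e-18 J / 9.109e-31 kg)
v = 1.6190e+06 m/s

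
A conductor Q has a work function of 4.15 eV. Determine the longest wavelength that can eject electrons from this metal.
298.76 nm

The threshold wavelength is when the photon energy equals the work function:
hc/λ₀ = φ

Solving for λ₀:
λ₀ = hc/φ = (6.626×10⁻³⁴ J·s)(3×10⁸ m/s) / (4.15 eV × 1.602×10⁻¹⁹ J/eV)
λ₀ = 298.76 nm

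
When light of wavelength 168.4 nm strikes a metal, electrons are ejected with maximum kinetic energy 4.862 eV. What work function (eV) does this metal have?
2.50 eV

From Einstein's photoelectric equation: KE_max = hf - φ = hc/λ - φ

Rearranging for φ:
φ = hc/λ - KE_max

Calculate photon energy:
E_photon = hc/λ = 7.3625 eV

Therefore:
φ = 7.3625 - 4.862 = 2.50 eV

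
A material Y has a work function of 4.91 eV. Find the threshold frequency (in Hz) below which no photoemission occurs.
1.1872e+15 Hz

The threshold frequency is when the photon energy equals the work function:
hf₀ = φ

Solving for f₀:
f₀ = φ/h = (4.91 eV × 1.602×10⁻¹⁹ J/eV) / (6.626×10⁻³⁴ J·s)
f₀ = 1.1872e+15 Hz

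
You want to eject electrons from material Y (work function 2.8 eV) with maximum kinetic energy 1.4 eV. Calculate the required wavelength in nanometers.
295.20 nm

From Einstein's equation: KE_max = hc/λ - φ

Rearranging for λ:
hc/λ = KE_max + φ
λ = hc/(KE_max + φ)

Required photon energy:
E_photon = KE_max + φ = 1.4 + 2.8 = 4.20 eV

Required wavelength:
λ = hc/E_photon = (6.626×10⁻³⁴)(3×10⁸) / (4.20 × 1.602×10⁻¹⁹)
λ = 295.20 nm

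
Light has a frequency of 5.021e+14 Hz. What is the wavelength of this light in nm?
597.08 nm

Using the wave equation: c = fλ

Solving for wavelength:
λ = c/f = (3×10⁸ m/s) / (5.021e+14 Hz)
λ = 597.08 nm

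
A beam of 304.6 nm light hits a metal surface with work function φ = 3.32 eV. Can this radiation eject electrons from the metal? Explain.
Yes

For photoemission, the photon energy must exceed the work function.

Photon energy: E = hc/λ = 4.0704 eV
Work function: φ = 3.32 eV

Since E_photon (4.0704 eV) > φ (3.32 eV), photoemission WILL occur.
The threshold wavelength is λ₀ = hc/φ = 373.4 nm.
Since 304.6 nm < 373.4 nm, the light has sufficient energy.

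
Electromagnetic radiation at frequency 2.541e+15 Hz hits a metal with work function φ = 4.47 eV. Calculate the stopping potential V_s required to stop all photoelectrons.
6.0387 V

The stopping potential V_s satisfies: eV_s = KE_max

First, find KE_max using Einstein's equation:
E_photon = hf = (6.626×10⁻³⁴ J·s)(2.541e+15 Hz) = 10.5087 eV
KE_max = E_photon - φ = 10.5087 - 4.47 = 6.0387 eV

Since eV_s = KE_max:
V_s = KE_max/e = 6.0387 V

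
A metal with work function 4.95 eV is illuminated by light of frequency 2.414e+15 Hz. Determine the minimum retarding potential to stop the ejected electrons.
5.0335 V

The stopping potential V_s satisfies: eV_s = KE_max

First, find KE_max using Einstein's equation:
E_photon = hf = (6.626×10⁻³⁴ J·s)(2.414e+15 Hz) = 9.9835 eV
KE_max = E_photon - φ = 9.9835 - 4.95 = 5.0335 eV

Since eV_s = KE_max:
V_s = KE_max/e = 5.0335 V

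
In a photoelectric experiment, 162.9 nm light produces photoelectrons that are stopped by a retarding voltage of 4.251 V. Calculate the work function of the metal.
3.36 eV

The stopping potential gives the maximum kinetic energy: KE_max = eV_s = 4.251 eV

From Einstein's photoelectric equation: KE_max = hc/λ - φ
Rearranging: φ = hc/λ - KE_max

Calculate photon energy:
E_photon = hc/λ = (6.626×10⁻³⁴ J·s)(3×10⁸ m/s) / (162.9×10⁻⁹ m) = 7.6111 eV

Therefore:
φ = 7.6111 - 4.251 = 3.36 eV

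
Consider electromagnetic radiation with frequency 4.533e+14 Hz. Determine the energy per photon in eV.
1.8747 eV

Using E = hf:

E = hf = (6.626×10⁻³⁴ J·s)(4.533e+14 Hz)
E = 1.8747 eV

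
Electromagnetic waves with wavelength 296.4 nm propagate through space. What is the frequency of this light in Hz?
1.0114e+15 Hz

Using the wave equation: c = fλ

Solving for frequency:
f = c/λ = (3×10⁸ m/s) / (296.4×10⁻⁹ m)
f = 1.0114e+15 Hz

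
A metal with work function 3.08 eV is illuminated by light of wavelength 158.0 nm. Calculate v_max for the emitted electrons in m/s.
1.2949e+06 m/s

First, find the maximum kinetic energy:
E_photon = hc/λ = 7.8471 eV
KE_max = E_photon - φ = 7.8471 - 3.08 = 4.7671 eV

Convert to Joules: KE_max = 4.7671 × 1.602×10⁻¹⁹ J = 7.6377e-19 J

Then use KE = ½mv² to find velocity:
v = √(2·KE/m) = √(2 × 7.6377e-19 J / 9.109e-31 kg)
v = 1.2949e+06 m/s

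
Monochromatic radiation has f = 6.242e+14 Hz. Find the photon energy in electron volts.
2.5815 eV

Using E = hf:

E = hf = (6.626×10⁻³⁴ J·s)(6.242e+14 Hz)
E = 2.5815 eV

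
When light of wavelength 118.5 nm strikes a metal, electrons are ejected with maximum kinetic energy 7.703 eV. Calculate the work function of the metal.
2.76 eV

From Einstein's photoelectric equation: KE_max = hf - φ = hc/λ - φ

Rearranging for φ:
φ = hc/λ - KE_max

Calculate photon energy:
E_photon = hc/λ = 10.4628 eV

Therefore:
φ = 10.4628 - 7.703 = 2.76 eV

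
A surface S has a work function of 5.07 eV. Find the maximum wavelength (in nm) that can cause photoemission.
244.54 nm

The threshold wavelength is when the photon energy equals the work function:
hc/λ₀ = φ

Solving for λ₀:
λ₀ = hc/φ = (6.626×10⁻³⁴ J·s)(3×10⁸ m/s) / (5.07 eV × 1.602×10⁻¹⁹ J/eV)
λ₀ = 244.54 nm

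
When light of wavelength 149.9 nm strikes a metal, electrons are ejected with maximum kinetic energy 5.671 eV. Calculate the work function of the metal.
2.60 eV

From Einstein's photoelectric equation: KE_max = hf - φ = hc/λ - φ

Rearranging for φ:
φ = hc/λ - KE_max

Calculate photon energy:
E_photon = hc/λ = 8.2711 eV

Therefore:
φ = 8.2711 - 5.671 = 2.60 eV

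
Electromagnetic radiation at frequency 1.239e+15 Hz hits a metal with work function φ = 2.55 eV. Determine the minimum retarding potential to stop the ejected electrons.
2.5741 V

The stopping potential V_s satisfies: eV_s = KE_max

First, find KE_max using Einstein's equation:
E_photon = hf = (6.626×10⁻³⁴ J·s)(1.239e+15 Hz) = 5.1241 eV
KE_max = E_photon - φ = 5.1241 - 2.55 = 2.5741 eV

Since eV_s = KE_max:
V_s = KE_max/e = 2.5741 V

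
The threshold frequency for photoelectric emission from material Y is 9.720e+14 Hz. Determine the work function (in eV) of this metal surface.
4.02 eV

At the threshold frequency, photon energy equals work function:
φ = hf₀

Calculating:
φ = (6.626×10⁻³⁴ J·s)(9.720e+14 Hz)
φ = 4.02 eV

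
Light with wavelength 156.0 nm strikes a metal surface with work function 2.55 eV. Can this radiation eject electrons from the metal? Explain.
Yes

For photoemission, the photon energy must exceed the work function.

Photon energy: E = hc/λ = 7.9477 eV
Work function: φ = 2.55 eV

Since E_photon (7.9477 eV) > φ (2.55 eV), photoemission WILL occur.
The threshold wavelength is λ₀ = hc/φ = 486.2 nm.
Since 156.0 nm < 486.2 nm, the light has sufficient energy.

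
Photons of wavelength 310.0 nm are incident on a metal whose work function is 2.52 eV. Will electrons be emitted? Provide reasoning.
Yes

For photoemission, the photon energy must exceed the work function.

Photon energy: E = hc/λ = 3.9995 eV
Work function: φ = 2.52 eV

Since E_photon (3.9995 eV) > φ (2.52 eV), photoemission WILL occur.
The threshold wavelength is λ₀ = hc/φ = 492.0 nm.
Since 310.0 nm < 492.0 nm, the light has sufficient energy.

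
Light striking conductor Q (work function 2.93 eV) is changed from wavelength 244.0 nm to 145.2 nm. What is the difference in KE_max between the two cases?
3.4575 eV

Using Einstein's equation: KE_max = hc/λ - φ

For λ₁ = 244.0 nm:
KE₁ = hc/λ₁ - φ = 5.0813 - 2.93 = 2.1513 eV

For λ₂ = 145.2 nm:
KE₂ = hc/λ₂ - φ = 8.5389 - 2.93 = 5.6089 eV

Change in KE:
ΔKE = KE₂ - KE₁ = 5.6089 - 2.1513 = 3.4575 eV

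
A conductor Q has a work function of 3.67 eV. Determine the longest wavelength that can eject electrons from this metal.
337.83 nm

The threshold wavelength is when the photon energy equals the work function:
hc/λ₀ = φ

Solving for λ₀:
λ₀ = hc/φ = (6.626×10⁻³⁴ J·s)(3×10⁸ m/s) / (3.67 eV × 1.602×10⁻¹⁹ J/eV)
λ₀ = 337.83 nm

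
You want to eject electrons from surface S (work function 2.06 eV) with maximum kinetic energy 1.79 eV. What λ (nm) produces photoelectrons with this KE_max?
322.04 nm

From Einstein's equation: KE_max = hc/λ - φ

Rearranging for λ:
hc/λ = KE_max + φ
λ = hc/(KE_max + φ)

Required photon energy:
E_photon = KE_max + φ = 1.79 + 2.06 = 3.85 eV

Required wavelength:
λ = hc/E_photon = (6.626×10⁻³⁴)(3×10⁸) / (3.85 × 1.602×10⁻¹⁹)
λ = 322.04 nm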